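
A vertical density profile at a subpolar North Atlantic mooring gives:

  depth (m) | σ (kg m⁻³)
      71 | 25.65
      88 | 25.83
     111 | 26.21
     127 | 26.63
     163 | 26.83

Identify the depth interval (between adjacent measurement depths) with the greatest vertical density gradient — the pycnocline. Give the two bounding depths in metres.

Compute the density gradient over each adjacent pair:
  71–88 m: Δρ/Δz = 0.18/17 = 0.011 kg m⁻⁴
  88–111 m: Δρ/Δz = 0.38/23 = 0.017 kg m⁻⁴
  111–127 m: Δρ/Δz = 0.42/16 = 0.026 kg m⁻⁴
  127–163 m: Δρ/Δz = 0.20/36 = 5.6 × 10⁻³ kg m⁻⁴
The largest gradient is in the 111–127 m interval — the pycnocline.

111–127 m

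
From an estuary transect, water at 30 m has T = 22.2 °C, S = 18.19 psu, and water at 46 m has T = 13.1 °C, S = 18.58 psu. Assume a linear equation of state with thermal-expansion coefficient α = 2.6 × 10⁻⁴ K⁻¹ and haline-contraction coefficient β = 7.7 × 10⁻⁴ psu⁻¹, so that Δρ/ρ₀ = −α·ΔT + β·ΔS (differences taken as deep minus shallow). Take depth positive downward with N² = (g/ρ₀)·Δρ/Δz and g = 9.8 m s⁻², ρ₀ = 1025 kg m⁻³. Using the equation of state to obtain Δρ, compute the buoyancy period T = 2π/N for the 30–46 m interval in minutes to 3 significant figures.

ΔT = -9.1 K, ΔS = +0.39 psu (deep − shallow).
Δρ/ρ₀ = −αΔT + βΔS = 2.366 × 10⁻³ + 3.003 × 10⁻⁴ = 2.6663 × 10⁻³, so Δρ ≈ 2.733 kg m⁻³.
N² = (g/ρ₀)·Δρ/Δz = g·(Δρ/ρ₀)/Δz = 9.8 × 2.6663 × 10⁻³ / 16 = 1.6331 × 10⁻³ s⁻².
N = √(1.6331 × 10⁻³) = 0.040412 rad s⁻¹ → T = 2π/N = 155.48 s = 2.5913 min ≈ 2.59 min.

2.59 min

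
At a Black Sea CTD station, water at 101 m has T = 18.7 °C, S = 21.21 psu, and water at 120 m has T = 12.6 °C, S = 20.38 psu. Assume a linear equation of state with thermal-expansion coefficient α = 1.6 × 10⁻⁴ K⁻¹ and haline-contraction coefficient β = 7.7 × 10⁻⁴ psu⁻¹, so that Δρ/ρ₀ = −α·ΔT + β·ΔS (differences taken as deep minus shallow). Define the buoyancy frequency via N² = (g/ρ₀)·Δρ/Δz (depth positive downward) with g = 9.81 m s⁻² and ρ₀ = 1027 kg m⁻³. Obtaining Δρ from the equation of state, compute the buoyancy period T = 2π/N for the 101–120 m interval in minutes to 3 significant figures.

7.94 min

ΔT = -6.1 K, ΔS = -0.83 psu (deep − shallow).
Δρ/ρ₀ = −αΔT + βΔS = 9.76 × 10⁻⁴ − 6.391 × 10⁻⁴ = 3.369 × 10⁻⁴, so Δρ ≈ 0.3460 kg m⁻³.
N² = (g/ρ₀)·Δρ/Δz = g·(Δρ/ρ₀)/Δz = 9.81 × 3.369 × 10⁻⁴ / 19 = 1.7395 × 10⁻⁴ s⁻².
N = √(1.7395 × 10⁻⁴) = 0.013189 rad s⁻¹ → T = 2π/N = 476.40 s = 7.9400 min ≈ 7.94 min.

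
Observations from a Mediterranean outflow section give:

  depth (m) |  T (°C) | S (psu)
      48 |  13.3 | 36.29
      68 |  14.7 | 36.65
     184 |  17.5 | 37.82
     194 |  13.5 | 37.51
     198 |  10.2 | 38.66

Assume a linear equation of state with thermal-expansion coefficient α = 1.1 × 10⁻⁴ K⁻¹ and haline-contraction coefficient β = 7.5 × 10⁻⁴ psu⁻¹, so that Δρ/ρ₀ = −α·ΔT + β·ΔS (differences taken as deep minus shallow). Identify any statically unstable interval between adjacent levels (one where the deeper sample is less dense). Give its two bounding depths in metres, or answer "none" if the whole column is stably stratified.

none

Evaluate Δρ/ρ₀ = −αΔT + βΔS across each adjacent pair:
  48–68 m: −αΔT+βΔS = −(1.1 × 10⁻⁴)(+1.4)+(7.5 × 10⁻⁴)(+0.36) = 1.2 × 10⁻⁴ → stable
  68–184 m: −αΔT+βΔS = −(1.1 × 10⁻⁴)(+2.8)+(7.5 × 10⁻⁴)(+1.17) = 5.7 × 10⁻⁴ → stable
  184–194 m: −αΔT+βΔS = −(1.1 × 10⁻⁴)(-4.0)+(7.5 × 10⁻⁴)(-0.31) = 2.1 × 10⁻⁴ → stable
  194–198 m: −αΔT+βΔS = −(1.1 × 10⁻⁴)(-3.3)+(7.5 × 10⁻⁴)(+1.15) = 1.2 × 10⁻³ → stable
Every interval has Δρ > 0: the column is stably stratified throughout.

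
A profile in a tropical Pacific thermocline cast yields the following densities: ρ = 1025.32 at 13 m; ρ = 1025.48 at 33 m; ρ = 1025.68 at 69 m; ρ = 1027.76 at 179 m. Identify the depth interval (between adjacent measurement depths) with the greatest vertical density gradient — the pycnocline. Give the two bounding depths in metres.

Compute the density gradient over each adjacent pair:
  13–33 m: Δρ/Δz = 0.16/20 = 8.0 × 10⁻³ kg m⁻⁴
  33–69 m: Δρ/Δz = 0.20/36 = 5.6 × 10⁻³ kg m⁻⁴
  69–179 m: Δρ/Δz = 2.08/110 = 0.019 kg m⁻⁴
The largest gradient is in the 69–179 m interval — the pycnocline.

69–179 m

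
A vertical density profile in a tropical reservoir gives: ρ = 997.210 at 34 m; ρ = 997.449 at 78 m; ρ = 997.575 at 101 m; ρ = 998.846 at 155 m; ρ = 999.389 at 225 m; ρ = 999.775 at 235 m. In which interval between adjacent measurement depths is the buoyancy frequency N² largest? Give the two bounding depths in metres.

Compute the density gradient over each adjacent pair:
  34–78 m: Δρ/Δz = 0.239/44 = 5.4 × 10⁻³ kg m⁻⁴
  78–101 m: Δρ/Δz = 0.126/23 = 5.5 × 10⁻³ kg m⁻⁴
  101–155 m: Δρ/Δz = 1.271/54 = 0.024 kg m⁻⁴
  155–225 m: Δρ/Δz = 0.543/70 = 7.8 × 10⁻³ kg m⁻⁴
  225–235 m: Δρ/Δz = 0.386/10 = 0.039 kg m⁻⁴
The largest gradient is in the 225–235 m interval — the pycnocline.

225–235 m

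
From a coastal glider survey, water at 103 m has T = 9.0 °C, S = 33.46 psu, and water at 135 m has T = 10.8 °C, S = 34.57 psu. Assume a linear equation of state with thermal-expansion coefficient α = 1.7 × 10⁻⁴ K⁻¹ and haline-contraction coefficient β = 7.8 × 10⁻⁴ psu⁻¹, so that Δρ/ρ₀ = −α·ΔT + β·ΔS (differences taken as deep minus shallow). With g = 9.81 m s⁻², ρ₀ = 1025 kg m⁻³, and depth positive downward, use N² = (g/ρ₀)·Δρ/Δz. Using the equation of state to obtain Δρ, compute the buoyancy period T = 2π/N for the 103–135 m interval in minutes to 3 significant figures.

7.99 min

ΔT = +1.8 K, ΔS = +1.11 psu (deep − shallow).
Δρ/ρ₀ = −αΔT + βΔS = -3.06 × 10⁻⁴ + 8.658 × 10⁻⁴ = 5.598 × 10⁻⁴, so Δρ ≈ 0.5738 kg m⁻³.
N² = (g/ρ₀)·Δρ/Δz = g·(Δρ/ρ₀)/Δz = 9.81 × 5.598 × 10⁻⁴ / 32 = 1.7161 × 10⁻⁴ s⁻².
N = √(1.7161 × 10⁻⁴) = 0.013100 rad s⁻¹ → T = 2π/N = 479.63 s = 7.9938 min ≈ 7.99 min.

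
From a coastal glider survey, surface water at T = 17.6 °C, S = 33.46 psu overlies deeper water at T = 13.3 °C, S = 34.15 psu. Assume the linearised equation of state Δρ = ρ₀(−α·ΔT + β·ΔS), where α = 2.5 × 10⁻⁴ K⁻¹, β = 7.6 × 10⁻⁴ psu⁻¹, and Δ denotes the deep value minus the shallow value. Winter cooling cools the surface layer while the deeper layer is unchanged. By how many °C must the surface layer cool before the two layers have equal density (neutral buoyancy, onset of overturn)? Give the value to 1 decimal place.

6.4 °C

Neutral buoyancy requires Δρ = 0, i.e. −α(T_deep − T_surf′) + β(S_deep − S_surf) = 0.
T_surf′ = T_deep − (β/α)·ΔS = 13.3 − (7.6 × 10⁻⁴/2.5 × 10⁻⁴)·(+0.69) = 11.202 °C.
Cooling required: 17.6 − (11.202) = 6.398 °C.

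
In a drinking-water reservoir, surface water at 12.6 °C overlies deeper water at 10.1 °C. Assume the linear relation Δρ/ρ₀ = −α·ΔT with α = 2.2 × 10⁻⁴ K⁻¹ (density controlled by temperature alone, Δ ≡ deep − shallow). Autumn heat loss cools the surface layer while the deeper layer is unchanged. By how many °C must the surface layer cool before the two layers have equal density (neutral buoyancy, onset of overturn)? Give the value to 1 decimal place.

2.5 °C

With temperature the only control, equal density requires T_surf′ = T_deep.
T_surf′ = 10.1 °C.
Cooling required: 12.6 − 10.1 = 2.5 °C.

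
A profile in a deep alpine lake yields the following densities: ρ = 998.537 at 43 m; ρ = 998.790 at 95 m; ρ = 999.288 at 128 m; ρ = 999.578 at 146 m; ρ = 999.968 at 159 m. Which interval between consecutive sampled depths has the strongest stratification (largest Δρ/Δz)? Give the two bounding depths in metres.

146–159 m

Compute the density gradient over each adjacent pair:
  43–95 m: Δρ/Δz = 0.253/52 = 4.9 × 10⁻³ kg m⁻⁴
  95–128 m: Δρ/Δz = 0.498/33 = 0.015 kg m⁻⁴
  128–146 m: Δρ/Δz = 0.290/18 = 0.016 kg m⁻⁴
  146–159 m: Δρ/Δz = 0.390/13 = 0.030 kg m⁻⁴
The largest gradient is in the 146–159 m interval — the pycnocline.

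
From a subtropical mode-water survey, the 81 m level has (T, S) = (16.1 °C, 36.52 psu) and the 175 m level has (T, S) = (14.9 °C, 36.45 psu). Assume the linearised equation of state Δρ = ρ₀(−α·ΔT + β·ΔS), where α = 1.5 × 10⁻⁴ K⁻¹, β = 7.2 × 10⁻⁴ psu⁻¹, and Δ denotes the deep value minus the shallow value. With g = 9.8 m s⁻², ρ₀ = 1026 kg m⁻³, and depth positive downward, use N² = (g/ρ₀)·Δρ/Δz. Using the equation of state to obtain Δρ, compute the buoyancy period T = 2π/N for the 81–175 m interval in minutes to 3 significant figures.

ΔT = -1.2 K, ΔS = -0.07 psu (deep − shallow).
Δρ/ρ₀ = −αΔT + βΔS = 1.80 × 10⁻⁴ − 5.04 × 10⁻⁵ = 1.296 × 10⁻⁴, so Δρ ≈ 0.1330 kg m⁻³.
N² = (g/ρ₀)·Δρ/Δz = g·(Δρ/ρ₀)/Δz = 9.8 × 1.296 × 10⁻⁴ / 94 = 1.3511 × 10⁻⁵ s⁻².
N = √(1.3511 × 10⁻⁵) = 3.6757 × 10⁻³ rad s⁻¹ → T = 2π/N = 1.7094 × 10³ s = 28.490 min ≈ 28.5 min.

28.5 min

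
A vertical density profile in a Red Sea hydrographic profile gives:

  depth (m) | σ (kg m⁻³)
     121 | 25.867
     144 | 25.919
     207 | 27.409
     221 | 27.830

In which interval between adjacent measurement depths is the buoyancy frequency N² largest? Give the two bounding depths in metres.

Compute the density gradient over each adjacent pair:
  121–144 m: Δρ/Δz = 0.052/23 = 2.3 × 10⁻³ kg m⁻⁴
  144–207 m: Δρ/Δz = 1.490/63 = 0.024 kg m⁻⁴
  207–221 m: Δρ/Δz = 0.421/14 = 0.030 kg m⁻⁴
The largest gradient is in the 207–221 m interval — the pycnocline.

207–221 m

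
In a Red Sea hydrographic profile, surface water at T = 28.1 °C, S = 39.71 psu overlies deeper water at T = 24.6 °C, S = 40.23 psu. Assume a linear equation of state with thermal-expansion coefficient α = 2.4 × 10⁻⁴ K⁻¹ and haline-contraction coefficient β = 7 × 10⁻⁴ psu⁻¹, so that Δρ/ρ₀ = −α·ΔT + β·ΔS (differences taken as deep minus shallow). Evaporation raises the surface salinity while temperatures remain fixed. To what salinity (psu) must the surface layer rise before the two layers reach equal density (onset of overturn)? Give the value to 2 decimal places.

Neutral buoyancy requires −α(T_deep − T_surf) + β(S_deep − S_surf′) = 0.
S_surf′ = S_deep − (α/β)·ΔT = 40.23 − (2.4 × 10⁻⁴/7 × 10⁻⁴)·(-3.5) = 41.4300 psu.
Increase required: 41.4300 − 39.71 = 1.7200 psu.

41.43 psu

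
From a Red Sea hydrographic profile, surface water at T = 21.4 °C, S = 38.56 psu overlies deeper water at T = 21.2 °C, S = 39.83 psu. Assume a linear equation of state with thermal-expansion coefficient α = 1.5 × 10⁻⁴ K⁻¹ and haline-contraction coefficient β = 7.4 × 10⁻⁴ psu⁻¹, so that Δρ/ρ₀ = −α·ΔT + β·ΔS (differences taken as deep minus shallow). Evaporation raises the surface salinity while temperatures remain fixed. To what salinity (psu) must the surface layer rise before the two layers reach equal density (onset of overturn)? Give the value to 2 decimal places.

Neutral buoyancy requires −α(T_deep − T_surf) + β(S_deep − S_surf′) = 0.
S_surf′ = S_deep − (α/β)·ΔT = 39.83 − (1.5 × 10⁻⁴/7.4 × 10⁻⁴)·(-0.2) = 39.8705 psu.
Increase required: 39.8705 − 38.56 = 1.3105 psu.

39.87 psu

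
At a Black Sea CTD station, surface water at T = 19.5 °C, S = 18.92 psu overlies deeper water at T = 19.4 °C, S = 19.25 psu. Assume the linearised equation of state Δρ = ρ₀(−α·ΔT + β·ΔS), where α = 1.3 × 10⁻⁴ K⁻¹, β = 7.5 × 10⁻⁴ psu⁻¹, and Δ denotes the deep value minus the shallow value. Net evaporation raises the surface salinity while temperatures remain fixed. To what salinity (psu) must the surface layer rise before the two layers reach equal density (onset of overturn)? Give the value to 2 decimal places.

Neutral buoyancy requires −α(T_deep − T_surf) + β(S_deep − S_surf′) = 0.
S_surf′ = S_deep − (α/β)·ΔT = 19.25 − (1.3 × 10⁻⁴/7.5 × 10⁻⁴)·(-0.1) = 19.2673 psu.
Increase required: 19.2673 − 18.92 = 0.3473 psu.

19.27 psu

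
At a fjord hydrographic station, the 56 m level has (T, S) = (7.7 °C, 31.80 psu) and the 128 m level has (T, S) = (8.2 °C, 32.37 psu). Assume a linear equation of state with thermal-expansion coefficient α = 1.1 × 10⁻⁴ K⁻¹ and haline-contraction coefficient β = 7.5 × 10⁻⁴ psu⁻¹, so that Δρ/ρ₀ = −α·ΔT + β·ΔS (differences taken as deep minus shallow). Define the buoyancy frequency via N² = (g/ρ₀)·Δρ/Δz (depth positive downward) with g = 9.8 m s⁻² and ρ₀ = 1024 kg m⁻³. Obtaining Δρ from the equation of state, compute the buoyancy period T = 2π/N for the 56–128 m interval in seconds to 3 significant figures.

882 s

ΔT = +0.5 K, ΔS = +0.57 psu (deep − shallow).
Δρ/ρ₀ = −αΔT + βΔS = -5.50 × 10⁻⁵ + 4.275 × 10⁻⁴ = 3.725 × 10⁻⁴, so Δρ ≈ 0.3814 kg m⁻³.
N² = (g/ρ₀)·Δρ/Δz = g·(Δρ/ρ₀)/Δz = 9.8 × 3.725 × 10⁻⁴ / 72 = 5.0701 × 10⁻⁵ s⁻².
N = √(5.0701 × 10⁻⁵) = 7.1205 × 10⁻³ rad s⁻¹ → T = 2π/N = 882.41 s ≈ 882 s.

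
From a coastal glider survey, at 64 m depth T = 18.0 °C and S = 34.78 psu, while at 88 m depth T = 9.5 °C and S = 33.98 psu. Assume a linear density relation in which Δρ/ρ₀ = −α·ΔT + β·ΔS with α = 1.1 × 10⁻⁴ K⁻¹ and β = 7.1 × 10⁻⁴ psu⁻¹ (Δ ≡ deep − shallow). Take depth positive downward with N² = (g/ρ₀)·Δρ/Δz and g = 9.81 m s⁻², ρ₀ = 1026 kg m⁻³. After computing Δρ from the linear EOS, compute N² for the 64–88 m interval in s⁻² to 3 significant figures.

1.50 × 10⁻⁴ s⁻²

ΔT = -8.5 K, ΔS = -0.80 psu (deep − shallow).
Δρ/ρ₀ = −αΔT + βΔS = 9.35 × 10⁻⁴ − 5.68 × 10⁻⁴ = 3.67 × 10⁻⁴, so Δρ ≈ 0.3765 kg m⁻³.
N² = (g/ρ₀)·Δρ/Δz = g·(Δρ/ρ₀)/Δz = 9.81 × 3.67 × 10⁻⁴ / 24 = 1.5001 × 10⁻⁴ s⁻² ≈ 1.50 × 10⁻⁴ s⁻².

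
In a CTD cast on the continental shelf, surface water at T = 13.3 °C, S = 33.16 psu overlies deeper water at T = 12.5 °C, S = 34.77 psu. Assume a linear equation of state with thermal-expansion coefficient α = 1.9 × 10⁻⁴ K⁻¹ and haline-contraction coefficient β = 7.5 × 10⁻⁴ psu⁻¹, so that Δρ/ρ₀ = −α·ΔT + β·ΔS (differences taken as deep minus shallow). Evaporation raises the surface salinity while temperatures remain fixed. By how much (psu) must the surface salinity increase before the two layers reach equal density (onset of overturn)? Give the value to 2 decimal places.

Neutral buoyancy requires −α(T_deep − T_surf) + β(S_deep − S_surf′) = 0.
S_surf′ = S_deep − (α/β)·ΔT = 34.77 − (1.9 × 10⁻⁴/7.5 × 10⁻⁴)·(-0.8) = 34.9727 psu.
Increase required: 34.9727 − 33.16 = 1.8127 psu.

1.81 psu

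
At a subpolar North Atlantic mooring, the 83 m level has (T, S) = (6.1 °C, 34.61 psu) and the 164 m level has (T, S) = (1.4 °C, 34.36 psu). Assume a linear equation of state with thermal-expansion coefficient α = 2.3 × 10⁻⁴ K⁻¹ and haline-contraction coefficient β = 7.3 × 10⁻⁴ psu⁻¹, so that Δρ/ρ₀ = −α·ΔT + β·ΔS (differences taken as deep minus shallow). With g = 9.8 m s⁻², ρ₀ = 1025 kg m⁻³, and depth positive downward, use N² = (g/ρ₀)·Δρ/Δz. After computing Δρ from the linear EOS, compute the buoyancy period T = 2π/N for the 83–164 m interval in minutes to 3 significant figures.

10.0 min

ΔT = -4.7 K, ΔS = -0.25 psu (deep − shallow).
Δρ/ρ₀ = −αΔT + βΔS = 1.081 × 10⁻³ − 1.825 × 10⁻⁴ = 8.985 × 10⁻⁴, so Δρ ≈ 0.9210 kg m⁻³.
N² = (g/ρ₀)·Δρ/Δz = g·(Δρ/ρ₀)/Δz = 9.8 × 8.985 × 10⁻⁴ / 81 = 1.0871 × 10⁻⁴ s⁻².
N = √(1.0871 × 10⁻⁴) = 0.010426 rad s⁻¹ → T = 2π/N = 602.65 s = 10.044 min ≈ 10.0 min.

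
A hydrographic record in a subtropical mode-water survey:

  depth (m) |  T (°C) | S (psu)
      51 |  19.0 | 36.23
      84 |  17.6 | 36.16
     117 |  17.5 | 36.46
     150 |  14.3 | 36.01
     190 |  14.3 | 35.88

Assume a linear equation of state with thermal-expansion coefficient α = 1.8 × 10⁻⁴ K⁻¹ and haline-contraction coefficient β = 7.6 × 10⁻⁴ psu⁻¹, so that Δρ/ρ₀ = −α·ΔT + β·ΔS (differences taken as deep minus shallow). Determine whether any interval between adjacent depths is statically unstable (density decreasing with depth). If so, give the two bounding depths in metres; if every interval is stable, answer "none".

150–190 m

Evaluate Δρ/ρ₀ = −αΔT + βΔS across each adjacent pair:
  51–84 m: −αΔT+βΔS = −(1.8 × 10⁻⁴)(-1.4)+(7.6 × 10⁻⁴)(-0.07) = 2.0 × 10⁻⁴ → stable
  84–117 m: −αΔT+βΔS = −(1.8 × 10⁻⁴)(-0.1)+(7.6 × 10⁻⁴)(+0.30) = 2.5 × 10⁻⁴ → stable
  117–150 m: −αΔT+βΔS = −(1.8 × 10⁻⁴)(-3.2)+(7.6 × 10⁻⁴)(-0.45) = 2.3 × 10⁻⁴ → stable
  150–190 m: −αΔT+βΔS = −(1.8 × 10⁻⁴)(+0.0)+(7.6 × 10⁻⁴)(-0.13) = -9.9 × 10⁻⁵ → UNSTABLE
The 150–190 m interval has Δρ < 0: lighter water underlies denser water.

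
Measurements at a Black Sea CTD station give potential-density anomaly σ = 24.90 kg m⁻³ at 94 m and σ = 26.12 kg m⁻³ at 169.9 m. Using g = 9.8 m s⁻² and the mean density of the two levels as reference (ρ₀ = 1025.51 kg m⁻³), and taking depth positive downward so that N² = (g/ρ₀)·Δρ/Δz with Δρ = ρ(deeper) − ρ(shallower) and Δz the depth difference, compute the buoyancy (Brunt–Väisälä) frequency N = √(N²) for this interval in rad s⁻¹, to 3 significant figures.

Δρ = 1026.12 − 1024.90 = 1.22 kg m⁻³ over Δz = 169.9 − 94 = 75.9 m.
N² = (9.8/1025.51) × (1.22/75.9) = 1.5360 × 10⁻⁴ s⁻².
N = √(1.5360 × 10⁻⁴) = 0.012394 rad s⁻¹ ≈ 0.0124 rad s⁻¹.
A positive N² confirms static stability across the interval.

0.0124 rad s⁻¹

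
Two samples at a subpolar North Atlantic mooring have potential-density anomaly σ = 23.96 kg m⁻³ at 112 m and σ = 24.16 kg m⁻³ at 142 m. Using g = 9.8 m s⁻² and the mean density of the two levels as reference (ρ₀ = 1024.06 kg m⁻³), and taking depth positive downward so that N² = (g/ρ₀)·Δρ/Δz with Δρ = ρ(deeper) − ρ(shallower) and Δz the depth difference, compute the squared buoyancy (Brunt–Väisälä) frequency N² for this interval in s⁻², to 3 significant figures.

Δρ = 1024.16 − 1023.96 = 0.20 kg m⁻³ over Δz = 142 − 112 = 30 m.
N² = (9.8/1024.06) × (0.20/30) = 6.3798 × 10⁻⁵ s⁻² ≈ 6.38 × 10⁻⁵ s⁻².
Since Δρ > 0 the layer is stably stratified.

6.38 × 10⁻⁵ s⁻²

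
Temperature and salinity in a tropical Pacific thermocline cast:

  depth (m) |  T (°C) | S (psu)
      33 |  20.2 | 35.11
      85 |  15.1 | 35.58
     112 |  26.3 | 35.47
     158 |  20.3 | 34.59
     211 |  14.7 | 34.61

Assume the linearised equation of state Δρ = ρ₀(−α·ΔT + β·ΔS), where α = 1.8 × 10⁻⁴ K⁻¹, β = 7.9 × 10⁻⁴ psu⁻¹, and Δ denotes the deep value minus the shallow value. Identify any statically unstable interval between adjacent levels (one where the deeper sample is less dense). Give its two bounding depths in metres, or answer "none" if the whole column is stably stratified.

Evaluate Δρ/ρ₀ = −αΔT + βΔS across each adjacent pair:
  33–85 m: −αΔT+βΔS = −(1.8 × 10⁻⁴)(-5.1)+(7.9 × 10⁻⁴)(+0.47) = 1.3 × 10⁻³ → stable
  85–112 m: −αΔT+βΔS = −(1.8 × 10⁻⁴)(+11.2)+(7.9 × 10⁻⁴)(-0.11) = -2.1 × 10⁻³ → UNSTABLE
  112–158 m: −αΔT+βΔS = −(1.8 × 10⁻⁴)(-6.0)+(7.9 × 10⁻⁴)(-0.88) = 3.8 × 10⁻⁴ → stable
  158–211 m: −αΔT+βΔS = −(1.8 × 10⁻⁴)(-5.6)+(7.9 × 10⁻⁴)(+0.02) = 1.0 × 10⁻³ → stable
The 85–112 m interval has Δρ < 0: lighter water underlies denser water.

85–112 m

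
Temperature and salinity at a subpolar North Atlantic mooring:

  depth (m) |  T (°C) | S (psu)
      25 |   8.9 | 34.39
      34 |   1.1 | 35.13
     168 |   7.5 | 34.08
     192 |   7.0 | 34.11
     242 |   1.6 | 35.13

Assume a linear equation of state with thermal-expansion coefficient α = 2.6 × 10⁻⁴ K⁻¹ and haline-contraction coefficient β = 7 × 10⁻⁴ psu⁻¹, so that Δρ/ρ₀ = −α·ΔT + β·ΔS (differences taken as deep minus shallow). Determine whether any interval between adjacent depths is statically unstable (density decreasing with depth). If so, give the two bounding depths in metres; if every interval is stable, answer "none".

34–168 m

Evaluate Δρ/ρ₀ = −αΔT + βΔS across each adjacent pair:
  25–34 m: −αΔT+βΔS = −(2.6 × 10⁻⁴)(-7.8)+(7 × 10⁻⁴)(+0.74) = 2.5 × 10⁻³ → stable
  34–168 m: −αΔT+βΔS = −(2.6 × 10⁻⁴)(+6.4)+(7 × 10⁻⁴)(-1.05) = -2.4 × 10⁻³ → UNSTABLE
  168–192 m: −αΔT+βΔS = −(2.6 × 10⁻⁴)(-0.5)+(7 × 10⁻⁴)(+0.03) = 1.5 × 10⁻⁴ → stable
  192–242 m: −αΔT+βΔS = −(2.6 × 10⁻⁴)(-5.4)+(7 × 10⁻⁴)(+1.02) = 2.1 × 10⁻³ → stable
The 34–168 m interval has Δρ < 0: lighter water underlies denser water.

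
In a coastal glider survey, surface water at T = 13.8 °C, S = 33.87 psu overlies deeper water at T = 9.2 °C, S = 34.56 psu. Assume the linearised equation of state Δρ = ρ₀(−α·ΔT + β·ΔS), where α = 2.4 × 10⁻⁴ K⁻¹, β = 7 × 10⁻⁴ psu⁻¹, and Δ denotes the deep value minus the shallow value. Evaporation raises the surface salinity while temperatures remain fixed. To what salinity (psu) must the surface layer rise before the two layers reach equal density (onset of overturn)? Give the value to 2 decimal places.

36.14 psu

Neutral buoyancy requires −α(T_deep − T_surf) + β(S_deep − S_surf′) = 0.
S_surf′ = S_deep − (α/β)·ΔT = 34.56 − (2.4 × 10⁻⁴/7 × 10⁻⁴)·(-4.6) = 36.1371 psu.
Increase required: 36.1371 − 33.87 = 2.2671 psu.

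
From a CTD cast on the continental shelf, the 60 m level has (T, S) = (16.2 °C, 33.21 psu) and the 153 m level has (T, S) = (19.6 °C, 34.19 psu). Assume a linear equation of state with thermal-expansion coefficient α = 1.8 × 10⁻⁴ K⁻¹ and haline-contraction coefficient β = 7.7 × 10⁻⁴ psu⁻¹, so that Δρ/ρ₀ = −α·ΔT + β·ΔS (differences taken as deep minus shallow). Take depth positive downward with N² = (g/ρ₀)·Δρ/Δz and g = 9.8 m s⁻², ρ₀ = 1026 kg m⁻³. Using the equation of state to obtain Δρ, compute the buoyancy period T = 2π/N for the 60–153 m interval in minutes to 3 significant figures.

ΔT = +3.4 K, ΔS = +0.98 psu (deep − shallow).
Δρ/ρ₀ = −αΔT + βΔS = -6.12 × 10⁻⁴ + 7.546 × 10⁻⁴ = 1.426 × 10⁻⁴, so Δρ ≈ 0.1463 kg m⁻³.
N² = (g/ρ₀)·Δρ/Δz = g·(Δρ/ρ₀)/Δz = 9.8 × 1.426 × 10⁻⁴ / 93 = 1.5027 × 10⁻⁵ s⁻².
N = √(1.5027 × 10⁻⁵) = 3.8765 × 10⁻³ rad s⁻¹ → T = 2π/N = 1.6208 × 10³ s = 27.013 min ≈ 27.0 min.

27.0 min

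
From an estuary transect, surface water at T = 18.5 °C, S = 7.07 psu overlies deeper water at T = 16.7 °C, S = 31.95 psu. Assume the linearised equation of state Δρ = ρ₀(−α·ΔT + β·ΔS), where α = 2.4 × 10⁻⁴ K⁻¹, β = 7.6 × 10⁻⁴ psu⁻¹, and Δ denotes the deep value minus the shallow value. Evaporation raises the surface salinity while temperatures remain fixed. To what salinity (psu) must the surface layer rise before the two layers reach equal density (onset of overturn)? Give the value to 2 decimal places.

32.52 psu

Neutral buoyancy requires −α(T_deep − T_surf) + β(S_deep − S_surf′) = 0.
S_surf′ = S_deep − (α/β)·ΔT = 31.95 − (2.4 × 10⁻⁴/7.6 × 10⁻⁴)·(-1.8) = 32.5184 psu.
Increase required: 32.5184 − 7.07 = 25.4484 psu.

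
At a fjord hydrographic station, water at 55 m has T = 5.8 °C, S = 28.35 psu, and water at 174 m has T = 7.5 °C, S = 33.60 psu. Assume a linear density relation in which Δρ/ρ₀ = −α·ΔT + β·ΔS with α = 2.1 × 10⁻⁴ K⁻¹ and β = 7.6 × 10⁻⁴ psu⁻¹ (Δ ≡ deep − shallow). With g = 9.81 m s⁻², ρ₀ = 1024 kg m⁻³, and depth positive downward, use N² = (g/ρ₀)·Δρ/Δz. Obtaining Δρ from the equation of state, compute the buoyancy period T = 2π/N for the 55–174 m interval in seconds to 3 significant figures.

ΔT = +1.7 K, ΔS = +5.25 psu (deep − shallow).
Δρ/ρ₀ = −αΔT + βΔS = -3.57 × 10⁻⁴ + 3.99 × 10⁻³ = 3.633 × 10⁻³, so Δρ ≈ 3.720 kg m⁻³.
N² = (g/ρ₀)·Δρ/Δz = g·(Δρ/ρ₀)/Δz = 9.81 × 3.633 × 10⁻³ / 119 = 2.9949 × 10⁻⁴ s⁻².
N = √(2.9949 × 10⁻⁴) = 0.017306 rad s⁻¹ → T = 2π/N = 363.06 s ≈ 363 s.

363 s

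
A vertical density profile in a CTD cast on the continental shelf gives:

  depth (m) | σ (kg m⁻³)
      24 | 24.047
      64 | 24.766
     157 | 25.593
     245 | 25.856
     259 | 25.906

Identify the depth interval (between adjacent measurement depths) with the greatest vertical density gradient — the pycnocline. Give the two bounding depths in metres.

24–64 m

Compute the density gradient over each adjacent pair:
  24–64 m: Δρ/Δz = 0.719/40 = 0.018 kg m⁻⁴
  64–157 m: Δρ/Δz = 0.827/93 = 8.9 × 10⁻³ kg m⁻⁴
  157–245 m: Δρ/Δz = 0.263/88 = 3.0 × 10⁻³ kg m⁻⁴
  245–259 m: Δρ/Δz = 0.050/14 = 3.6 × 10⁻³ kg m⁻⁴
The largest gradient is in the 24–64 m interval — the pycnocline.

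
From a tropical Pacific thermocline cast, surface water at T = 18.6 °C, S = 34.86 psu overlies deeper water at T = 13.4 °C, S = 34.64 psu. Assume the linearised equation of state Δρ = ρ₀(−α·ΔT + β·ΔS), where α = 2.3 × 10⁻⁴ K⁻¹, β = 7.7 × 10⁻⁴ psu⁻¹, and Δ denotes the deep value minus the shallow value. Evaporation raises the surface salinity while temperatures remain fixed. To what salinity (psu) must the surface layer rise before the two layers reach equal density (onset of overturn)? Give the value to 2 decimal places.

Neutral buoyancy requires −α(T_deep − T_surf) + β(S_deep − S_surf′) = 0.
S_surf′ = S_deep − (α/β)·ΔT = 34.64 − (2.3 × 10⁻⁴/7.7 × 10⁻⁴)·(-5.2) = 36.1932 psu.
Increase required: 36.1932 − 34.86 = 1.3332 psu.

36.19 psu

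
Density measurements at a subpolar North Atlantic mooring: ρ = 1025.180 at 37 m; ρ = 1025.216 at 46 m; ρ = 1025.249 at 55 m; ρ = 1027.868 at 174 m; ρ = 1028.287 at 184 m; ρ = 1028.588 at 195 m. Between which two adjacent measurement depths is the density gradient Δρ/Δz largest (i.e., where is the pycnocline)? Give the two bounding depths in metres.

174–184 m

Compute the density gradient over each adjacent pair:
  37–46 m: Δρ/Δz = 0.036/9 = 4.0 × 10⁻³ kg m⁻⁴
  46–55 m: Δρ/Δz = 0.033/9 = 3.7 × 10⁻³ kg m⁻⁴
  55–174 m: Δρ/Δz = 2.619/119 = 0.022 kg m⁻⁴
  174–184 m: Δρ/Δz = 0.419/10 = 0.042 kg m⁻⁴
  184–195 m: Δρ/Δz = 0.301/11 = 0.027 kg m⁻⁴
The largest gradient is in the 174–184 m interval — the pycnocline.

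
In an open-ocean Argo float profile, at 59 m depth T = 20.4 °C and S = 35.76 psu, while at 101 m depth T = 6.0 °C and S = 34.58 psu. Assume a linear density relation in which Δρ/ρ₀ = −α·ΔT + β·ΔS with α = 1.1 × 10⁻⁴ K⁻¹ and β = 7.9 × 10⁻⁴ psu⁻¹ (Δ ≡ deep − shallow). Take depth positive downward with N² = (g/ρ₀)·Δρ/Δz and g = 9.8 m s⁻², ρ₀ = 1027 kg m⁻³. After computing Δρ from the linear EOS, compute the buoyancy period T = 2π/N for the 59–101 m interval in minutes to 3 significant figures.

ΔT = -14.4 K, ΔS = -1.18 psu (deep − shallow).
Δρ/ρ₀ = −αΔT + βΔS = 1.584 × 10⁻³ − 9.322 × 10⁻⁴ = 6.518 × 10⁻⁴, so Δρ ≈ 0.6694 kg m⁻³.
N² = (g/ρ₀)·Δρ/Δz = g·(Δρ/ρ₀)/Δz = 9.8 × 6.518 × 10⁻⁴ / 42 = 1.5209 × 10⁻⁴ s⁻².
N = √(1.5209 × 10⁻⁴) = 0.012332 rad s⁻¹ → T = 2π/N = 509.50 s = 8.4917 min ≈ 8.49 min.

8.49 min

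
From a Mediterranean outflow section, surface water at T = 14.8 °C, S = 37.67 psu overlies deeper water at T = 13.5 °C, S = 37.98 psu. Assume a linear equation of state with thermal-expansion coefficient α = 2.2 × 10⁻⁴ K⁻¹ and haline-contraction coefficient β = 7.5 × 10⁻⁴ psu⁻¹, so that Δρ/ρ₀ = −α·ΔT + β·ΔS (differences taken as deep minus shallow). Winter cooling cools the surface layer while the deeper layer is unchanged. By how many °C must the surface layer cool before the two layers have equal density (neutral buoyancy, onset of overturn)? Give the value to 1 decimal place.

2.4 °C

Neutral buoyancy requires Δρ = 0, i.e. −α(T_deep − T_surf′) + β(S_deep − S_surf) = 0.
T_surf′ = T_deep − (β/α)·ΔS = 13.5 − (7.5 × 10⁻⁴/2.2 × 10⁻⁴)·(+0.31) = 12.443 °C.
Cooling required: 14.8 − (12.443) = 2.357 °C.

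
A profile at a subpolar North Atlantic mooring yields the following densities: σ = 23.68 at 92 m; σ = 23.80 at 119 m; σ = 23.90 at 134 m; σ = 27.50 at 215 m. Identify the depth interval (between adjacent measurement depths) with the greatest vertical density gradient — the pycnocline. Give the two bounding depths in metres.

134–215 m

Compute the density gradient over each adjacent pair:
  92–119 m: Δρ/Δz = 0.12/27 = 4.4 × 10⁻³ kg m⁻⁴
  119–134 m: Δρ/Δz = 0.10/15 = 6.7 × 10⁻³ kg m⁻⁴
  134–215 m: Δρ/Δz = 3.60/81 = 0.044 kg m⁻⁴
The largest gradient is in the 134–215 m interval — the pycnocline.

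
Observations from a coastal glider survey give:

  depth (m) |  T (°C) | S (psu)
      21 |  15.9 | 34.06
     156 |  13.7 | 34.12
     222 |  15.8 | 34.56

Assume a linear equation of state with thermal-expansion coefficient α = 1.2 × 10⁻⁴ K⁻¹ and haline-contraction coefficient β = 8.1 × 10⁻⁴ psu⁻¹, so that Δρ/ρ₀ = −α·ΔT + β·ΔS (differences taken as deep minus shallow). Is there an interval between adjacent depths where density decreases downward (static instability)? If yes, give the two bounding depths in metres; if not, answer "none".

Evaluate Δρ/ρ₀ = −αΔT + βΔS across each adjacent pair:
  21–156 m: −αΔT+βΔS = −(1.2 × 10⁻⁴)(-2.2)+(8.1 × 10⁻⁴)(+0.06) = 3.1 × 10⁻⁴ → stable
  156–222 m: −αΔT+βΔS = −(1.2 × 10⁻⁴)(+2.1)+(8.1 × 10⁻⁴)(+0.44) = 1.0 × 10⁻⁴ → stable
Every interval has Δρ > 0: the column is stably stratified throughout.

none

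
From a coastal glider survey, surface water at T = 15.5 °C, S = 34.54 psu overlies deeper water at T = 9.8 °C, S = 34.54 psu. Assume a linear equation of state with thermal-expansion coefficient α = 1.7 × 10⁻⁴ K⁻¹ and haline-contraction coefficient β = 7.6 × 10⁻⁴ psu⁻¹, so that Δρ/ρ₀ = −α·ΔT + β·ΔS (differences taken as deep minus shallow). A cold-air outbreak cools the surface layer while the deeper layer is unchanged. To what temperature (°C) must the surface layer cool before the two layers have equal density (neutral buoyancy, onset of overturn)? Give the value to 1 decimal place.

9.8 °C

Neutral buoyancy requires Δρ = 0, i.e. −α(T_deep − T_surf′) + β(S_deep − S_surf) = 0.
T_surf′ = T_deep − (β/α)·ΔS = 9.8 − (7.6 × 10⁻⁴/1.7 × 10⁻⁴)·(+0.00) = 9.800 °C.
Cooling required: 15.5 − (9.800) = 5.700 °C.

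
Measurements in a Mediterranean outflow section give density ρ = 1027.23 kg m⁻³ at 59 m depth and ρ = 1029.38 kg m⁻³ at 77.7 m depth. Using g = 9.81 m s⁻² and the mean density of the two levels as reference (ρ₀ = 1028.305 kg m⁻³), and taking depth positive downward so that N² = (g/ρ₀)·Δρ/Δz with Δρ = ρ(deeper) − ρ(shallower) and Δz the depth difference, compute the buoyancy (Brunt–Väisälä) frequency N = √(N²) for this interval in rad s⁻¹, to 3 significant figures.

0.0331 rad s⁻¹

Δρ = 1029.38 − 1027.23 = 2.15 kg m⁻³ over Δz = 77.7 − 59 = 18.7 m.
N² = (9.81/1028.305) × (2.15/18.7) = 1.0968 × 10⁻³ s⁻².
N = √(1.0968 × 10⁻³) = 0.033118 rad s⁻¹ ≈ 0.0331 rad s⁻¹.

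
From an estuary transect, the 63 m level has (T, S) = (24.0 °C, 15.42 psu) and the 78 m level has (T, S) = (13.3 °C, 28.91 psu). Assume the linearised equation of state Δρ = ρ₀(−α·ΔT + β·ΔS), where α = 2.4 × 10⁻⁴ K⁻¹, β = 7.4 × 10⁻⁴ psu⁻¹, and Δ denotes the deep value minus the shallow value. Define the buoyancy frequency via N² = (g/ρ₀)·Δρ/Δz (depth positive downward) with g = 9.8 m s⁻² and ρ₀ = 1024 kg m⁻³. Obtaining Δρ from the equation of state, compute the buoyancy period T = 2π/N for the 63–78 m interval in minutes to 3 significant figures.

ΔT = -10.7 K, ΔS = +13.49 psu (deep − shallow).
Δρ/ρ₀ = −αΔT + βΔS = 2.568 × 10⁻³ + 9.9826 × 10⁻³ = 0.0125506, so Δρ ≈ 12.85 kg m⁻³.
N² = (g/ρ₀)·Δρ/Δz = g·(Δρ/ρ₀)/Δz = 9.8 × 0.0125506 / 15 = 8.1997 × 10⁻³ s⁻².
N = √(8.1997 × 10⁻³) = 0.090552 rad s⁻¹ → T = 2π/N = 69.388 s = 1.1565 min ≈ 1.16 min.

1.16 min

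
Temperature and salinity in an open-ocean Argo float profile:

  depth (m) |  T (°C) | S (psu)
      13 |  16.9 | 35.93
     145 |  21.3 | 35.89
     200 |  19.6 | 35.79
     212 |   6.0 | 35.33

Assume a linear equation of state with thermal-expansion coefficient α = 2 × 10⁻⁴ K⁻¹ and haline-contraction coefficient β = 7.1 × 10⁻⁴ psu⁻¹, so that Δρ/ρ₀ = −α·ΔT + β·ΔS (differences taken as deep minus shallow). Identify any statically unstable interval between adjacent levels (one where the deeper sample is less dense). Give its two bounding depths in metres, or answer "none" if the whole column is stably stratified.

Evaluate Δρ/ρ₀ = −αΔT + βΔS across each adjacent pair:
  13–145 m: −αΔT+βΔS = −(2 × 10⁻⁴)(+4.4)+(7.1 × 10⁻⁴)(-0.04) = -9.1 × 10⁻⁴ → UNSTABLE
  145–200 m: −αΔT+βΔS = −(2 × 10⁻⁴)(-1.7)+(7.1 × 10⁻⁴)(-0.10) = 2.7 × 10⁻⁴ → stable
  200–212 m: −αΔT+βΔS = −(2 × 10⁻⁴)(-13.6)+(7.1 × 10⁻⁴)(-0.46) = 2.4 × 10⁻³ → stable
The 13–145 m interval has Δρ < 0: lighter water underlies denser water.

13–145 m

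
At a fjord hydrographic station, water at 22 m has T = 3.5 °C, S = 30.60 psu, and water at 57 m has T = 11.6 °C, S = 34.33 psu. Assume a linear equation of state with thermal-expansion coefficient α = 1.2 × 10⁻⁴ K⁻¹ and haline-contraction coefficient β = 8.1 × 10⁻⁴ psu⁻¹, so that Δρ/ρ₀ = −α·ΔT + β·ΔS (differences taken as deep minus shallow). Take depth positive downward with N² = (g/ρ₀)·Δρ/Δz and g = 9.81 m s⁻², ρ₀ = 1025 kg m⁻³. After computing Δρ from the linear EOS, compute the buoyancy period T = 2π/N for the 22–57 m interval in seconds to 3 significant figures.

ΔT = +8.1 K, ΔS = +3.73 psu (deep − shallow).
Δρ/ρ₀ = −αΔT + βΔS = -9.72 × 10⁻⁴ + 3.0213 × 10⁻³ = 2.0493 × 10⁻³, so Δρ ≈ 2.101 kg m⁻³.
N² = (g/ρ₀)·Δρ/Δz = g·(Δρ/ρ₀)/Δz = 9.81 × 2.0493 × 10⁻³ / 35 = 5.7439 × 10⁻⁴ s⁻².
N = √(5.7439 × 10⁻⁴) = 0.023966 rad s⁻¹ → T = 2π/N = 262.17 s ≈ 262 s.

262 s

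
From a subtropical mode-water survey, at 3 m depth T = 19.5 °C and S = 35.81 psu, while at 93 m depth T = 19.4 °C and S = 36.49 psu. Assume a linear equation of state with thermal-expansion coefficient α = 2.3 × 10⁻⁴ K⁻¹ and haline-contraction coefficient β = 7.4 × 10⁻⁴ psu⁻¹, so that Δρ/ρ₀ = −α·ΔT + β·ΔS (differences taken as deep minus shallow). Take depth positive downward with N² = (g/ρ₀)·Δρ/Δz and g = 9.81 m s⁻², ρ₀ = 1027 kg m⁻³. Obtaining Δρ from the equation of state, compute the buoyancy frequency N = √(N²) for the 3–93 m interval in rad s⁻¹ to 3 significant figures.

7.57 × 10⁻³ rad s⁻¹

ΔT = -0.1 K, ΔS = +0.68 psu (deep − shallow).
Δρ/ρ₀ = −αΔT + βΔS = 2.30 × 10⁻⁵ + 5.032 × 10⁻⁴ = 5.262 × 10⁻⁴, so Δρ ≈ 0.5404 kg m⁻³.
N² = (g/ρ₀)·Δρ/Δz = g·(Δρ/ρ₀)/Δz = 9.81 × 5.262 × 10⁻⁴ / 90 = 5.7356 × 10⁻⁵ s⁻².
N = √(5.7356 × 10⁻⁵) = 7.5734 × 10⁻³ rad s⁻¹ ≈ 7.57 × 10⁻³ rad s⁻¹.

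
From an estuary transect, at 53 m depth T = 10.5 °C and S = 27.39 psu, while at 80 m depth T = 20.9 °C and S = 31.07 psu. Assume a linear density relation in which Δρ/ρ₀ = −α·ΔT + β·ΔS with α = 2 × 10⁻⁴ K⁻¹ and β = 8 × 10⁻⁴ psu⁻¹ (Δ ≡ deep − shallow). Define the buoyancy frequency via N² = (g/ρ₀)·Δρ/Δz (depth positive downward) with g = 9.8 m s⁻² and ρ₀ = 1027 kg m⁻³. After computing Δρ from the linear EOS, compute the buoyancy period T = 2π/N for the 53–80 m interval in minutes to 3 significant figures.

5.91 min

ΔT = +10.4 K, ΔS = +3.68 psu (deep − shallow).
Δρ/ρ₀ = −αΔT + βΔS = -2.08 × 10⁻³ + 2.944 × 10⁻³ = 8.64 × 10⁻⁴, so Δρ ≈ 0.8873 kg m⁻³.
N² = (g/ρ₀)·Δρ/Δz = g·(Δρ/ρ₀)/Δz = 9.8 × 8.64 × 10⁻⁴ / 27 = 3.1360 × 10⁻⁴ s⁻².
N = √(3.1360 × 10⁻⁴) = 0.017709 rad s⁻¹ → T = 2π/N = 354.80 s = 5.9133 min ≈ 5.91 min.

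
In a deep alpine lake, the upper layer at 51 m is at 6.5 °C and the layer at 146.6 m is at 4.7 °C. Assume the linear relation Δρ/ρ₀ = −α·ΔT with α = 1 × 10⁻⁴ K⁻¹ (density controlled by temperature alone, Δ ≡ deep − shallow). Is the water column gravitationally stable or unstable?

stable

ΔT = 4.7 − 6.5 = -1.8 K, so Δρ/ρ₀ = −αΔT = 1.80 × 10⁻⁴.
Δρ/ρ₀ > 0, so Δρ > 0: deeper water is denser → statically stable.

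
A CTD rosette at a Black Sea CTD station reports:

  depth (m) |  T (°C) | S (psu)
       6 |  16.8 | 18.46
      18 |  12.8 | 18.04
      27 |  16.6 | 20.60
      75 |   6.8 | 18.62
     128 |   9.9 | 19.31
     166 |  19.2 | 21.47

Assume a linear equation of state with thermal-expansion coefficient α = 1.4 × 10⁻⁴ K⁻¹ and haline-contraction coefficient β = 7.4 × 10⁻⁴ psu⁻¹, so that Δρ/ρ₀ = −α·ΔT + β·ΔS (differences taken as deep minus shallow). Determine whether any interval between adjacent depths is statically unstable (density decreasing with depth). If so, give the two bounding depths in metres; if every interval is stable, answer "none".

27–75 m

Evaluate Δρ/ρ₀ = −αΔT + βΔS across each adjacent pair:
  6–18 m: −αΔT+βΔS = −(1.4 × 10⁻⁴)(-4.0)+(7.4 × 10⁻⁴)(-0.42) = 2.5 × 10⁻⁴ → stable
  18–27 m: −αΔT+βΔS = −(1.4 × 10⁻⁴)(+3.8)+(7.4 × 10⁻⁴)(+2.56) = 1.4 × 10⁻³ → stable
  27–75 m: −αΔT+βΔS = −(1.4 × 10⁻⁴)(-9.8)+(7.4 × 10⁻⁴)(-1.98) = -9.3 × 10⁻⁵ → UNSTABLE
  75–128 m: −αΔT+βΔS = −(1.4 × 10⁻⁴)(+3.1)+(7.4 × 10⁻⁴)(+0.69) = 7.7 × 10⁻⁵ → stable
  128–166 m: −αΔT+βΔS = −(1.4 × 10⁻⁴)(+9.3)+(7.4 × 10⁻⁴)(+2.16) = 3.0 × 10⁻⁴ → stable
The 27–75 m interval has Δρ < 0: lighter water underlies denser water.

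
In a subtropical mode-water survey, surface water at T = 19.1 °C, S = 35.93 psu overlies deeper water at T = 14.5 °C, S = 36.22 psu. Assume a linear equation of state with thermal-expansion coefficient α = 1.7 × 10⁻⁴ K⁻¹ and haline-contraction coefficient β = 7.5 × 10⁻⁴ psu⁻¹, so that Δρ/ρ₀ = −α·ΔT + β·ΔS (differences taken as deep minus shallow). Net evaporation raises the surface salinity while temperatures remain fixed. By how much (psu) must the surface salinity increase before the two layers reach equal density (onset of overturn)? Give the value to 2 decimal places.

1.33 psu

Neutral buoyancy requires −α(T_deep − T_surf) + β(S_deep − S_surf′) = 0.
S_surf′ = S_deep − (α/β)·ΔT = 36.22 − (1.7 × 10⁻⁴/7.5 × 10⁻⁴)·(-4.6) = 37.2627 psu.
Increase required: 37.2627 − 35.93 = 1.3327 psu.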